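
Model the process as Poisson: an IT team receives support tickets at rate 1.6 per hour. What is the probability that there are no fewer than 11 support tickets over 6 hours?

Over the interval, μ = 1.6 × 6 = 9.6 (6 hours).
P(N ≥ 11) = 1 − P(N ≤ 10) = 1 − Σ_{j=0}^{10} e^(−μ) μ^j/j! ≈ 0.3671.

0.3671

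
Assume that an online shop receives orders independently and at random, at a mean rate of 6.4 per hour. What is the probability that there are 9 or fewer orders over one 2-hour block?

Over the interval, μ = 6.4 × 2 = 12.8 (a 2-hour block = 2 hours).
P(N ≤ 9) = Σ_{j=0}^{9} e^(−μ) μ^j/j! ≈ 0.1794.

0.1794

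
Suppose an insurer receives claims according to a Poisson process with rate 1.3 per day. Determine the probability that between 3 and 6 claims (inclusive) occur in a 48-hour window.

0.4644

Over the interval, μ = 1.3 × 2 = 2.6 (a 48-hour window = 2 days).
P(3 ≤ N ≤ 6) = Σ_{j=3}^{6} e^(−2.6) · 2.6^j/j! ≈ 0.4644.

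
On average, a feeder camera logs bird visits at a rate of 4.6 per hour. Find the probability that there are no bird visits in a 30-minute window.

0.1003

Over the interval, μ = 4.6 × 0.5 = 2.3 (a 30-minute window = 0.5 hours).
P(N = 0) = e^(−μ) μ^0/0! = e^(−2.3) · 2.3^0/1 ≈ 0.1003.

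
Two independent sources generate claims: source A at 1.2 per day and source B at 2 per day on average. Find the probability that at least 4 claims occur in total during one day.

Independent Poisson processes superpose: combined rate λ = 1.2 + 2 = 3.2 per day.
So μ = 3.2.
P(N ≥ 4) = 1 − P(N ≤ 3) ≈ 0.3975.

0.3975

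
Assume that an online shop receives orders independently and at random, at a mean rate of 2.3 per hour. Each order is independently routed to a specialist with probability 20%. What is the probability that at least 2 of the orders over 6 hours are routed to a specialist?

Thinning: the orders that are routed to a specialist themselves form a Poisson process with rate 0.2 × 2.3 = 0.46 per hour.
Over the interval, μ = 0.46 × 6 = 2.76 (6 hours).
P(N ≥ 2) = 1 − P(N ≤ 1) ≈ 0.7620.

0.7620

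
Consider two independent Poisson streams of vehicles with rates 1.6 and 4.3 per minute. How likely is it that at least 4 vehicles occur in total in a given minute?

0.8396

Independent Poisson processes superpose: combined rate λ = 1.6 + 4.3 = 5.9 per minute.
So μ = 5.9.
P(N ≥ 4) = 1 − P(N ≤ 3) ≈ 0.8396.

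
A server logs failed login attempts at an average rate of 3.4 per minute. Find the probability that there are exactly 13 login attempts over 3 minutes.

Over the interval, μ = 3.4 × 3 = 10.2 (3 minutes).
P(N = 13) = e^(−μ) μ^13/13! = e^(−10.2) · 10.2^13/6227020800 ≈ 0.0772.

0.0772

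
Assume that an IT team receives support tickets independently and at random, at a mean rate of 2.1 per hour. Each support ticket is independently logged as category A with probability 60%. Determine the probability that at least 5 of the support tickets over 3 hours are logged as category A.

0.3283

Thinning: the support tickets that are logged as category A themselves form a Poisson process with rate 0.6 × 2.1 = 1.26 per hour.
Over the interval, μ = 1.26 × 3 = 3.78 (3 hours).
P(N ≥ 5) = 1 − P(N ≤ 4) ≈ 0.3283.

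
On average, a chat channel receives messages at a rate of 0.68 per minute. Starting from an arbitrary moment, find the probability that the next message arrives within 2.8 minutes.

0.8510

Inter-arrival times are exponential with rate λ = 0.68 per minute.
P(T ≤ 2.8) = 1 − e^(−λt) = 1 − e^(−0.68 × 2.8) = 1 − e^(−1.904) ≈ 0.8510.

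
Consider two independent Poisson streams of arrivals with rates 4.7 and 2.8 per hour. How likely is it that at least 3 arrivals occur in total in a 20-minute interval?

0.4562

Independent Poisson processes superpose: combined rate λ = 4.7 + 2.8 = 7.5 per hour.
Over the interval, μ = 7.5 × 1/3 = 2.5 (a 20-minute interval = 1/3 hours).
P(N ≥ 3) = 1 − P(N ≤ 2) ≈ 0.4562.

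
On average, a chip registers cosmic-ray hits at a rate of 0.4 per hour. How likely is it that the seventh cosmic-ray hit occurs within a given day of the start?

Over the interval, μ = 0.4 × 24 = 9.6 (a day = 24 hours).
The seventh arrival falls in the interval iff at least 7 events occur there: P(S_7 ≤ t) = P(N ≥ 7) = 1 − P(N ≤ 6) ≈ 0.8426.

0.8426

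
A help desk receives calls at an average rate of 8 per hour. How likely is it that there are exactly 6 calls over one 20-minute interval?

Over the interval, μ = 8 × 1/3 ≈ 2.66667 (a 20-minute interval = 1/3 hours).
P(N = 6) = e^(−μ) μ^6/6! = e^(−2.66667) · 2.66667^6/720 ≈ 0.0347.

0.0347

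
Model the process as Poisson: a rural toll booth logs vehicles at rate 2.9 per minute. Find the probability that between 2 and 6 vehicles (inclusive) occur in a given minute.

With mean μ = 2.9 per minute,
P(2 ≤ N ≤ 6) = Σ_{j=2}^{6} e^(−2.9) · 2.9^j/j! ≈ 0.7567.

0.7567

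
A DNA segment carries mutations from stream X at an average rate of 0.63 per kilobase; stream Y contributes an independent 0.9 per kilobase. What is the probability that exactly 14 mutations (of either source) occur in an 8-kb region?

0.0939

Independent Poisson processes superpose: combined rate λ = 0.63 + 0.9 = 1.53 per kilobase.
Over the interval, μ = 1.53 × 8 = 12.24 (an 8-kb region = 8 kilobases).
P(N = 14) = e^(−12.24) · 12.24^14/14! ≈ 0.0939.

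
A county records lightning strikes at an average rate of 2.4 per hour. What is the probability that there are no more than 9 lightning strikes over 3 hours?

Over the interval, μ = 2.4 × 3 = 7.2 (3 hours).
P(N ≤ 9) = Σ_{j=0}^{9} e^(−μ) μ^j/j! ≈ 0.8096.

0.8096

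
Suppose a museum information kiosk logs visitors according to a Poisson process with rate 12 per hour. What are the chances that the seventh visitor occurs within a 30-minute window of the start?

0.3937

Over the interval, μ = 12 × 0.5 = 6 (a 30-minute window = 0.5 hours).
The seventh arrival falls in the interval iff at least 7 events occur there: P(S_7 ≤ t) = P(N ≥ 7) = 1 − P(N ≤ 6) ≈ 0.3937.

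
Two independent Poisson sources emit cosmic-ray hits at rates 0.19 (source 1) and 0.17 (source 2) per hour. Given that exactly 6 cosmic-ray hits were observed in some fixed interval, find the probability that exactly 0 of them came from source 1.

Given the total, each event is independently from source 1 with probability p = λ_1/(λ_1+λ_2) = 0.19/0.36 ≈ 0.5278.
So K ~ Binomial(6, 0.19/0.36): P(K = 0) = C(6,0) · (0.19/0.36)^0 · (0.17/0.36)^6 ≈ 0.0111.

0.0111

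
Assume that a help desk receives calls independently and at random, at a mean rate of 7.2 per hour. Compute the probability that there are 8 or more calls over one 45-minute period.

0.1783

Over the interval, μ = 7.2 × 0.75 = 5.4 (a 45-minute period = 0.75 hours).
P(N ≥ 8) = 1 − P(N ≤ 7) = 1 − Σ_{j=0}^{7} e^(−μ) μ^j/j! ≈ 0.1783.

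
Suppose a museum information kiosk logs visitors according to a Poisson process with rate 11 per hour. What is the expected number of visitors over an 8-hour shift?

E[N] = λt = 11 × 8 = 88 (an 8-hour shift = 8 hours).

88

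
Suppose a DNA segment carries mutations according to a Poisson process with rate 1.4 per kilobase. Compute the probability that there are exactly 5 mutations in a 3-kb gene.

Over the interval, μ = 1.4 × 3 = 4.2 (a 3-kb gene = 3 kilobases).
P(N = 5) = e^(−μ) μ^5/5! = e^(−4.2) · 4.2^5/120 ≈ 0.1633.

0.1633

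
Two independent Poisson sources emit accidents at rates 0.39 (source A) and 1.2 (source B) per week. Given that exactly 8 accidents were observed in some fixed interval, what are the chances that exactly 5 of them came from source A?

Given the total, each event is independently from source A with probability p = λ_A/(λ_A+λ_B) = 0.39/1.59 ≈ 0.2453.
So K ~ Binomial(8, 0.39/1.59): P(K = 5) = C(8,5) · (0.39/1.59)^5 · (1.2/1.59)^3 ≈ 0.0214.

0.0214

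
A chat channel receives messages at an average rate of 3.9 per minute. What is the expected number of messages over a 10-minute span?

39

E[N] = λt = 3.9 × 10 = 39 (a 10-minute span = 10 minutes).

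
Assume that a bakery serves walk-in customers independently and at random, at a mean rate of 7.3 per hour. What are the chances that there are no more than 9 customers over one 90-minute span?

Over the interval, μ = 7.3 × 1.5 = 10.95 (a 90-minute span = 1.5 hours).
P(N ≤ 9) = Σ_{j=0}^{9} e^(−μ) μ^j/j! ≈ 0.3460.

0.3460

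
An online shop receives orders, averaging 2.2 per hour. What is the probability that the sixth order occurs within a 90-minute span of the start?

Over the interval, μ = 2.2 × 1.5 = 3.3 (a 90-minute span = 1.5 hours).
The sixth arrival falls in the interval iff at least 6 events occur there: P(S_6 ≤ t) = P(N ≥ 6) = 1 − P(N ≤ 5) ≈ 0.1171.

0.1171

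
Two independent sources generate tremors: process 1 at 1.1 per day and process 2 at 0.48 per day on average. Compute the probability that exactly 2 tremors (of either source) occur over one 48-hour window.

0.2118

Independent Poisson processes superpose: combined rate λ = 1.1 + 0.48 = 1.58 per day.
Over the interval, μ = 1.58 × 2 = 3.16 (a 48-hour window = 2 days).
P(N = 2) = e^(−3.16) · 3.16^2/2! ≈ 0.2118.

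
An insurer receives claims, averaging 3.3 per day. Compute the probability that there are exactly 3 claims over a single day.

0.2209

With mean μ = 3.3 per day,
P(N = 3) = e^(−μ) μ^3/3! = e^(−3.3) · 3.3^3/6 ≈ 0.2209.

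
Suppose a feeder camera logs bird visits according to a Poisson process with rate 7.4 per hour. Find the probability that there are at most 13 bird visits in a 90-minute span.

Over the interval, μ = 7.4 × 1.5 = 11.1 (a 90-minute span = 1.5 hours).
P(N ≤ 13) = Σ_{j=0}^{13} e^(−μ) μ^j/j! ≈ 0.7719.

0.7719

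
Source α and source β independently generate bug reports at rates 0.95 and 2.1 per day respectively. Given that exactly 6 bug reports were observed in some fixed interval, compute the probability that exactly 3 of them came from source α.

Given the total, each event is independently from source α with probability p = λ_α/(λ_α+λ_β) = 0.95/3.05 ≈ 0.3115.
So K ~ Binomial(6, 0.95/3.05): P(K = 3) = C(6,3) · (0.95/3.05)^3 · (2.1/3.05)^3 ≈ 0.1973.

0.1973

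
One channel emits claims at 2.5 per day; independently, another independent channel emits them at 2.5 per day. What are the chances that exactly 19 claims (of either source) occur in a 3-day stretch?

0.0557

Independent Poisson processes superpose: combined rate λ = 2.5 + 2.5 = 5 per day.
Over the interval, μ = 5 × 3 = 15 (a 3-day stretch = 3 days).
P(N = 19) = e^(−15) · 15^19/19! ≈ 0.0557.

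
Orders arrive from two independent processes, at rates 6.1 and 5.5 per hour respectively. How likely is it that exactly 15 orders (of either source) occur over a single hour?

0.0649

Independent Poisson processes superpose: combined rate λ = 6.1 + 5.5 = 11.6 per hour.
So μ = 11.6.
P(N = 15) = e^(−11.6) · 11.6^15/15! ≈ 0.0649.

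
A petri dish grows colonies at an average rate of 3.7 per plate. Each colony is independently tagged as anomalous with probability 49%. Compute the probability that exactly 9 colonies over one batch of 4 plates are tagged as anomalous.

0.1084

Thinning: the colonies that are tagged as anomalous themselves form a Poisson process with rate 0.49 × 3.7 = 1.813 per plate.
Over the interval, μ = 1.813 × 4 = 7.252 (a batch of 4 plates = 4 plates).
P(N = 9) = e^(−7.252) · 7.252^9/9! ≈ 0.1084.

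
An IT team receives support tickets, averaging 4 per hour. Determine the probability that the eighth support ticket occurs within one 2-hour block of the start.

Over the interval, μ = 4 × 2 = 8 (a 2-hour block = 2 hours).
The eighth arrival falls in the interval iff at least 8 events occur there: P(S_8 ≤ t) = P(N ≥ 8) = 1 − P(N ≤ 7) ≈ 0.5470.

0.5470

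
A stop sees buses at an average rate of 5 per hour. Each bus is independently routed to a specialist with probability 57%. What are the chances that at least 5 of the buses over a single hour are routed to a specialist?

Thinning: the buses that are routed to a specialist themselves form a Poisson process with rate 0.57 × 5 = 2.85 per hour.
So μ = 2.85.
P(N ≥ 5) = 1 − P(N ≤ 4) ≈ 0.1602.

0.1602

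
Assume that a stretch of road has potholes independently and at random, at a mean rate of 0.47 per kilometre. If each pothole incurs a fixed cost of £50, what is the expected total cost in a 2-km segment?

E[N] = 0.47 × 2 = 0.94 (a 2-km segment = 2 kilometres); E[cost] = 0.94 × £50 = £47.

£47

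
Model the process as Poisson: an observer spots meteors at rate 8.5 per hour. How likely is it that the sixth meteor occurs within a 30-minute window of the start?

Over the interval, μ = 8.5 × 0.5 = 4.25 (a 30-minute window = 0.5 hours).
The sixth arrival falls in the interval iff at least 6 events occur there: P(S_6 ≤ t) = P(N ≥ 6) = 1 − P(N ≤ 5) ≈ 0.2551.

0.2551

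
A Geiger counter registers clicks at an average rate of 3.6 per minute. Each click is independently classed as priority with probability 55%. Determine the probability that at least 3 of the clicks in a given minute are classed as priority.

0.3179

Thinning: the clicks that are classed as priority themselves form a Poisson process with rate 0.55 × 3.6 = 1.98 per minute.
So μ = 1.98.
P(N ≥ 3) = 1 − P(N ≤ 2) ≈ 0.3179.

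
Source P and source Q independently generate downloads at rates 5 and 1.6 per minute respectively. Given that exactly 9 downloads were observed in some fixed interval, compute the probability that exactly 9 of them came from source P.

Given the total, each event is independently from source P with probability p = λ_P/(λ_P+λ_Q) = 5/6.6 ≈ 0.7576.
So K ~ Binomial(9, 5/6.6): P(K = 9) = C(9,9) · (5/6.6)^9 · (1.6/6.6)^0 ≈ 0.0822.

0.0822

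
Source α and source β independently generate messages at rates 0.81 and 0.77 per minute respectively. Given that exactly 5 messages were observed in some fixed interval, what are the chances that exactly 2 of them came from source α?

Given the total, each event is independently from source α with probability p = λ_α/(λ_α+λ_β) = 0.81/1.58 ≈ 0.5127.
So K ~ Binomial(5, 0.81/1.58): P(K = 2) = C(5,2) · (0.81/1.58)^2 · (0.77/1.58)^3 ≈ 0.3042.

0.3042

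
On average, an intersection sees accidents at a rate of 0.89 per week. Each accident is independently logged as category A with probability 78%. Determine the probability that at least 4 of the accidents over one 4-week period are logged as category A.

Thinning: the accidents that are logged as category A themselves form a Poisson process with rate 0.78 × 0.89 = 0.6942 per week.
Over the interval, μ = 0.6942 × 4 = 2.7768 (a 4-week period = 4 weeks).
P(N ≥ 4) = 1 − P(N ≤ 3) ≈ 0.3029.

0.3029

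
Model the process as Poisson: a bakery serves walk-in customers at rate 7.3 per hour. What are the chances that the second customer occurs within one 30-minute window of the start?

Over the interval, μ = 7.3 × 0.5 = 3.65 (a 30-minute window = 0.5 hours).
The second arrival falls in the interval iff at least 2 events occur there: P(S_2 ≤ t) = P(N ≥ 2) = 1 − P(N ≤ 1) ≈ 0.8791.

0.8791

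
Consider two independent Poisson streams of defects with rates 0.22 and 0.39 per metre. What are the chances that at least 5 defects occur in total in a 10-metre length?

Independent Poisson processes superpose: combined rate λ = 0.22 + 0.39 = 0.61 per metre.
Over the interval, μ = 0.61 × 10 = 6.1 (a 10-metre length = 10 metres).
P(N ≥ 5) = 1 − P(N ≤ 4) ≈ 0.7281.

0.7281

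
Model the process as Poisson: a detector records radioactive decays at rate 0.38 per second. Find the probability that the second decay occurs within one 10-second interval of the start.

0.8926

Over the interval, μ = 0.38 × 10 = 3.8 (a 10-second interval = 10 seconds).
The second arrival falls in the interval iff at least 2 events occur there: P(S_2 ≤ t) = P(N ≥ 2) = 1 − P(N ≤ 1) ≈ 0.8926.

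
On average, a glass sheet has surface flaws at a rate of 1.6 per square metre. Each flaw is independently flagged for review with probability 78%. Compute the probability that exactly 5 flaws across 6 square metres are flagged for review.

0.1098

Thinning: the flaws that are flagged for review themselves form a Poisson process with rate 0.78 × 1.6 = 1.248 per square metre.
Over the interval, μ = 1.248 × 6 = 7.488 (6 square metres).
P(N = 5) = e^(−7.488) · 7.488^5/5! ≈ 0.1098.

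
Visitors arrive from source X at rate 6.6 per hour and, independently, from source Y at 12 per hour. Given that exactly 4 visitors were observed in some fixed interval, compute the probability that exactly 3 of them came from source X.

0.1153

Given the total, each event is independently from source X with probability p = λ_X/(λ_X+λ_Y) = 6.6/18.6 ≈ 0.3548.
So K ~ Binomial(4, 6.6/18.6): P(K = 3) = C(4,3) · (6.6/18.6)^3 · (12/18.6)^1 ≈ 0.1153.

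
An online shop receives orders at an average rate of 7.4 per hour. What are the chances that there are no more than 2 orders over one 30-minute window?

Over the interval, μ = 7.4 × 0.5 = 3.7 (a 30-minute window = 0.5 hours).
P(N ≤ 2) = Σ_{j=0}^{2} e^(−μ) μ^j/j! ≈ 0.2854.

0.2854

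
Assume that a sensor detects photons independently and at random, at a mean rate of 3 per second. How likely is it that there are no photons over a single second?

With mean μ = 3 per second,
P(N = 0) = e^(−μ) μ^0/0! = e^(−3) · 3^0/1 ≈ 0.0498.

0.0498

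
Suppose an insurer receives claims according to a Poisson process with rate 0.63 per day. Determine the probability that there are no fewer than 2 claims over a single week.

0.9342

Over the interval, μ = 0.63 × 7 = 4.41 (a week = 7 days).
P(N ≥ 2) = 1 − P(N ≤ 1) = 1 − Σ_{j=0}^{1} e^(−μ) μ^j/j! ≈ 0.9342.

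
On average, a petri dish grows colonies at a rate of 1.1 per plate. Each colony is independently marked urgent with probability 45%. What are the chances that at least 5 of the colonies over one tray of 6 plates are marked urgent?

0.1797

Thinning: the colonies that are marked urgent themselves form a Poisson process with rate 0.45 × 1.1 = 0.495 per plate.
Over the interval, μ = 0.495 × 6 = 2.97 (a tray of 6 plates = 6 plates).
P(N ≥ 5) = 1 − P(N ≤ 4) ≈ 0.1797.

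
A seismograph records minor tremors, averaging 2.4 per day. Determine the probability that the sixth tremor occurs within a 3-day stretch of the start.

0.7241

Over the interval, μ = 2.4 × 3 = 7.2 (a 3-day stretch = 3 days).
The sixth arrival falls in the interval iff at least 6 events occur there: P(S_6 ≤ t) = P(N ≥ 6) = 1 − P(N ≤ 5) ≈ 0.7241.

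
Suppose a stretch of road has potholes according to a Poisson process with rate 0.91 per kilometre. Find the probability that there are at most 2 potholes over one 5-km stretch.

0.1680

Over the interval, μ = 0.91 × 5 = 4.55 (a 5-km stretch = 5 kilometres).
P(N ≤ 2) = Σ_{j=0}^{2} e^(−μ) μ^j/j! ≈ 0.1680.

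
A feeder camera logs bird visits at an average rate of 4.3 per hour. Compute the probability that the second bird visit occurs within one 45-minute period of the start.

0.8320

Over the interval, μ = 4.3 × 0.75 = 3.225 (a 45-minute period = 0.75 hours).
The second arrival falls in the interval iff at least 2 events occur there: P(S_2 ≤ t) = P(N ≥ 2) = 1 − P(N ≤ 1) ≈ 0.8320.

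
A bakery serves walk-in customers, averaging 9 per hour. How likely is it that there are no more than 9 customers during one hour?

With mean μ = 9 per hour,
P(N ≤ 9) = Σ_{j=0}^{9} e^(−μ) μ^j/j! ≈ 0.5874.

0.5874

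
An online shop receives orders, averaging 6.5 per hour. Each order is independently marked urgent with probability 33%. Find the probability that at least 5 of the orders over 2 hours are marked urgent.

0.4276

Thinning: the orders that are marked urgent themselves form a Poisson process with rate 0.33 × 6.5 = 2.145 per hour.
Over the interval, μ = 2.145 × 2 = 4.29 (2 hours).
P(N ≥ 5) = 1 − P(N ≤ 4) ≈ 0.4276.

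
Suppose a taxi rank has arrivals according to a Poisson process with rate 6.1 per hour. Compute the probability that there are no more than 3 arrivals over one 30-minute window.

0.6360

Over the interval, μ = 6.1 × 0.5 = 3.05 (a 30-minute window = 0.5 hours).
P(N ≤ 3) = Σ_{j=0}^{3} e^(−μ) μ^j/j! ≈ 0.6360.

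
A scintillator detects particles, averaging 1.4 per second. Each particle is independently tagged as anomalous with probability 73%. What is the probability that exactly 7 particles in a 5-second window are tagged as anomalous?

Thinning: the particles that are tagged as anomalous themselves form a Poisson process with rate 0.73 × 1.4 = 1.022 per second.
Over the interval, μ = 1.022 × 5 = 5.11 (a 5-second window = 5 seconds).
P(N = 7) = e^(−5.11) · 5.11^7/7! ≈ 0.1090.

0.1090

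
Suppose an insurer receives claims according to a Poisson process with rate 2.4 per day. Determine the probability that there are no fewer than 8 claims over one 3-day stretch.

Over the interval, μ = 2.4 × 3 = 7.2 (a 3-day stretch = 3 days).
P(N ≥ 8) = 1 − P(N ≤ 7) = 1 − Σ_{j=0}^{7} e^(−μ) μ^j/j! ≈ 0.4311.

0.4311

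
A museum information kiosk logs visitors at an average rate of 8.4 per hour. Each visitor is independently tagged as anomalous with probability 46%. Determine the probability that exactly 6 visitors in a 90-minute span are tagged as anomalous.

0.1601

Thinning: the visitors that are tagged as anomalous themselves form a Poisson process with rate 0.46 × 8.4 = 3.864 per hour.
Over the interval, μ = 3.864 × 1.5 = 5.796 (a 90-minute span = 1.5 hours).
P(N = 6) = e^(−5.796) · 5.796^6/6! ≈ 0.1601.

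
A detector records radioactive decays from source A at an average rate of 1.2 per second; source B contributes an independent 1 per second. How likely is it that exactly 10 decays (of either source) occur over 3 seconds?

0.0588

Independent Poisson processes superpose: combined rate λ = 1.2 + 1 = 2.2 per second.
Over the interval, μ = 2.2 × 3 = 6.6 (3 seconds).
P(N = 10) = e^(−6.6) · 6.6^10/10! ≈ 0.0588.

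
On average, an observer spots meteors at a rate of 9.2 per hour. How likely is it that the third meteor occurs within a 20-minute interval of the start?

0.5916

Over the interval, μ = 9.2 × 1/3 ≈ 3.06667 (a 20-minute interval = 1/3 hours).
The third arrival falls in the interval iff at least 3 events occur there: P(S_3 ≤ t) = P(N ≥ 3) = 1 − P(N ≤ 2) ≈ 0.5916.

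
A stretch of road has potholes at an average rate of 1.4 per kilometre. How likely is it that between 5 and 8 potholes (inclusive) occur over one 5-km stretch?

0.5561

Over the interval, μ = 1.4 × 5 = 7 (a 5-km stretch = 5 kilometres).
P(5 ≤ N ≤ 8) = Σ_{j=5}^{8} e^(−7) · 7^j/j! ≈ 0.5561.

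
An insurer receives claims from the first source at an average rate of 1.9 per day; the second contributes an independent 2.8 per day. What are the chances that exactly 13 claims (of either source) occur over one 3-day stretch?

0.1052

Independent Poisson processes superpose: combined rate λ = 1.9 + 2.8 = 4.7 per day.
Over the interval, μ = 4.7 × 3 = 14.1 (a 3-day stretch = 3 days).
P(N = 13) = e^(−14.1) · 14.1^13/13! ≈ 0.1052.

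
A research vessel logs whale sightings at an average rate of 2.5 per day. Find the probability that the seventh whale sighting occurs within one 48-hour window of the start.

Over the interval, μ = 2.5 × 2 = 5 (a 48-hour window = 2 days).
The seventh arrival falls in the interval iff at least 7 events occur there: P(S_7 ≤ t) = P(N ≥ 7) = 1 − P(N ≤ 6) ≈ 0.2378.

0.2378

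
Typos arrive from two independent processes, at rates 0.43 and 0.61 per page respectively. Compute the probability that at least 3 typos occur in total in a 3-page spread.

Independent Poisson processes superpose: combined rate λ = 0.43 + 0.61 = 1.04 per page.
Over the interval, μ = 1.04 × 3 = 3.12 (a 3-page spread = 3 pages).
P(N ≥ 3) = 1 − P(N ≤ 2) ≈ 0.6032.

0.6032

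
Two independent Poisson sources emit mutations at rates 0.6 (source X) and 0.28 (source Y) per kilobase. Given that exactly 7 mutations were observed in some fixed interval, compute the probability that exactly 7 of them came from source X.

0.0685

Given the total, each event is independently from source X with probability p = λ_X/(λ_X+λ_Y) = 0.6/0.88 ≈ 0.6818.
So K ~ Binomial(7, 0.6/0.88): P(K = 7) = C(7,7) · (0.6/0.88)^7 · (0.28/0.88)^0 ≈ 0.0685.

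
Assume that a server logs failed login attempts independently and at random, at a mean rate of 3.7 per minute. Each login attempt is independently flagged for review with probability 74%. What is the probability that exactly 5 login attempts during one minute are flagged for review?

Thinning: the login attempts that are flagged for review themselves form a Poisson process with rate 0.74 × 3.7 = 2.738 per minute.
So μ = 2.738.
P(N = 5) = e^(−2.738) · 2.738^5/5! ≈ 0.0830.

0.0830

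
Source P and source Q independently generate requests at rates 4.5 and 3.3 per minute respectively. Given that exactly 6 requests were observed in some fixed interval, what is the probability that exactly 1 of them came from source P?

0.0469

Given the total, each event is independently from source P with probability p = λ_P/(λ_P+λ_Q) = 4.5/7.8 ≈ 0.5769.
So K ~ Binomial(6, 4.5/7.8): P(K = 1) = C(6,1) · (4.5/7.8)^1 · (3.3/7.8)^5 ≈ 0.0469.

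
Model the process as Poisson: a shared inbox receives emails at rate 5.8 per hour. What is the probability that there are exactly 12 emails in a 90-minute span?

Over the interval, μ = 5.8 × 1.5 = 8.7 (a 90-minute span = 1.5 hours).
P(N = 12) = e^(−μ) μ^12/12! = e^(−8.7) · 8.7^12/479001600 ≈ 0.0654.

0.0654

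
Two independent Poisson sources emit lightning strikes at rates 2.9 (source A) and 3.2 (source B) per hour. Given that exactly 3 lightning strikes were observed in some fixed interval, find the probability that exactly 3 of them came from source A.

Given the total, each event is independently from source A with probability p = λ_A/(λ_A+λ_B) = 2.9/6.1 ≈ 0.4754.
So K ~ Binomial(3, 2.9/6.1): P(K = 3) = C(3,3) · (2.9/6.1)^3 · (3.2/6.1)^0 ≈ 0.1074.

0.1074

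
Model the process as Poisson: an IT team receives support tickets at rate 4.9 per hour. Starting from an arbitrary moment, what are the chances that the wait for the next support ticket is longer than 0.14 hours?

0.5036

The wait for the next event is exponential with rate λ = 4.9 per hour.
P(T > 0.14) = e^(−λt) = e^(−4.9 × 0.14) = e^(−0.686) ≈ 0.5036.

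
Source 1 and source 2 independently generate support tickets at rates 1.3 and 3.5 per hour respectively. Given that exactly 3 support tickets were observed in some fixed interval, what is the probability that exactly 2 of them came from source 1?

Given the total, each event is independently from source 1 with probability p = λ_1/(λ_1+λ_2) = 1.3/4.8 ≈ 0.2708.
So K ~ Binomial(3, 1.3/4.8): P(K = 2) = C(3,2) · (1.3/4.8)^2 · (3.5/4.8)^1 ≈ 0.1605.

0.1605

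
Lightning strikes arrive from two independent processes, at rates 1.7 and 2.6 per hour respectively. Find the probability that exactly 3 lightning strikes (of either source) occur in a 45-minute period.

0.2222

Independent Poisson processes superpose: combined rate λ = 1.7 + 2.6 = 4.3 per hour.
Over the interval, μ = 4.3 × 0.75 = 3.225 (a 45-minute period = 0.75 hours).
P(N = 3) = e^(−3.225) · 3.225^3/3! ≈ 0.2222.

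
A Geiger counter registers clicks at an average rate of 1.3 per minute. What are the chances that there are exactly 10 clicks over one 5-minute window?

Over the interval, μ = 1.3 × 5 = 6.5 (a 5-minute window = 5 minutes).
P(N = 10) = e^(−μ) μ^10/10! = e^(−6.5) · 6.5^10/3628800 ≈ 0.0558.

0.0558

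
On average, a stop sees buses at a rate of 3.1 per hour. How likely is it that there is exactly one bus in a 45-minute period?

Over the interval, μ = 3.1 × 0.75 = 2.325 (a 45-minute period = 0.75 hours).
P(N = 1) = e^(−μ) μ^1/1! = e^(−2.325) · 2.325^1/1 ≈ 0.2273.

0.2273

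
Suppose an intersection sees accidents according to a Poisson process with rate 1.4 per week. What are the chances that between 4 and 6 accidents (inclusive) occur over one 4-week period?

Over the interval, μ = 1.4 × 4 = 5.6 (a 4-week period = 4 weeks).
P(4 ≤ N ≤ 6) = Σ_{j=4}^{6} e^(−5.6) · 5.6^j/j! ≈ 0.4796.

0.4796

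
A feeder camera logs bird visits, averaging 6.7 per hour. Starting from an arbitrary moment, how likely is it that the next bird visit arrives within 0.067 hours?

Inter-arrival times are exponential with rate λ = 6.7 per hour.
P(T ≤ 0.067) = 1 − e^(−λt) = 1 − e^(−6.7 × 0.067) = 1 − e^(−0.4489) ≈ 0.3617.

0.3617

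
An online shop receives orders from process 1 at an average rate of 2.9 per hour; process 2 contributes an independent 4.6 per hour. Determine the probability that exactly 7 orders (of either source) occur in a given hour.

Independent Poisson processes superpose: combined rate λ = 2.9 + 4.6 = 7.5 per hour.
So μ = 7.5.
P(N = 7) = e^(−7.5) · 7.5^7/7! ≈ 0.1465.

0.1465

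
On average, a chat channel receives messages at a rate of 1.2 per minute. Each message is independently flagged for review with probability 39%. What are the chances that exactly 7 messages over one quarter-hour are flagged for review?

Thinning: the messages that are flagged for review themselves form a Poisson process with rate 0.39 × 1.2 = 0.468 per minute.
Over the interval, μ = 0.468 × 15 = 7.02 (a quarter-hour = 15 minutes).
P(N = 7) = e^(−7.02) · 7.02^7/7! ≈ 0.1490.

0.1490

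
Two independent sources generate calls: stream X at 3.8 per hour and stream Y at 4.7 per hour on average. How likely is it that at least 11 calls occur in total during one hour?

0.2366

Independent Poisson processes superpose: combined rate λ = 3.8 + 4.7 = 8.5 per hour.
So μ = 8.5.
P(N ≥ 11) = 1 − P(N ≤ 10) ≈ 0.2366.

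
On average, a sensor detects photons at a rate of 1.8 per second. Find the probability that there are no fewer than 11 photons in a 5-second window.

Over the interval, μ = 1.8 × 5 = 9 (a 5-second window = 5 seconds).
P(N ≥ 11) = 1 − P(N ≤ 10) = 1 − Σ_{j=0}^{10} e^(−μ) μ^j/j! ≈ 0.2940.

0.2940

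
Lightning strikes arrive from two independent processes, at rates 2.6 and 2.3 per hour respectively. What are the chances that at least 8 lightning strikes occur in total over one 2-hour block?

Independent Poisson processes superpose: combined rate λ = 2.6 + 2.3 = 4.9 per hour.
Over the interval, μ = 4.9 × 2 = 9.8 (a 2-hour block = 2 hours).
P(N ≥ 8) = 1 − P(N ≤ 7) ≈ 0.7612.

0.7612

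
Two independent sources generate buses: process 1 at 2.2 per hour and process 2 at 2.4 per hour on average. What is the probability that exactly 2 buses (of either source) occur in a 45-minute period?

0.1889

Independent Poisson processes superpose: combined rate λ = 2.2 + 2.4 = 4.6 per hour.
Over the interval, μ = 4.6 × 0.75 = 3.45 (a 45-minute period = 0.75 hours).
P(N = 2) = e^(−3.45) · 3.45^2/2! ≈ 0.1889.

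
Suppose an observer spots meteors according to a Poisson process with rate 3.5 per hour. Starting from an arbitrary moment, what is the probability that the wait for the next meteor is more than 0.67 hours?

The wait for the next event is exponential with rate λ = 3.5 per hour.
P(T > 0.67) = e^(−λt) = e^(−3.5 × 0.67) = e^(−2.345) ≈ 0.0958.

0.0958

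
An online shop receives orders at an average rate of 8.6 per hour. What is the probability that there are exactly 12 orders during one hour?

0.0629

With mean μ = 8.6 per hour,
P(N = 12) = e^(−μ) μ^12/12! = e^(−8.6) · 8.6^12/479001600 ≈ 0.0629.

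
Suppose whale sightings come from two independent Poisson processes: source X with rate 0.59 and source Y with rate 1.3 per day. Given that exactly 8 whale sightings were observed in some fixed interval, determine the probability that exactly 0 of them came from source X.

0.0501

Given the total, each event is independently from source X with probability p = λ_X/(λ_X+λ_Y) = 0.59/1.89 ≈ 0.3122.
So K ~ Binomial(8, 0.59/1.89): P(K = 0) = C(8,0) · (0.59/1.89)^0 · (1.3/1.89)^8 ≈ 0.0501.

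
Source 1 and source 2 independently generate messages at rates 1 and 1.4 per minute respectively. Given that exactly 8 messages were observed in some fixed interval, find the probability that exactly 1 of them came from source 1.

Given the total, each event is independently from source 1 with probability p = λ_1/(λ_1+λ_2) = 1/2.4 ≈ 0.4167.
So K ~ Binomial(8, 1/2.4): P(K = 1) = C(8,1) · (1/2.4)^1 · (1.4/2.4)^7 ≈ 0.0766.

0.0766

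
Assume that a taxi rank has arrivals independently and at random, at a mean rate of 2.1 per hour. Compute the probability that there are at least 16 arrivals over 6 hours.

0.2022

Over the interval, μ = 2.1 × 6 = 12.6 (6 hours).
P(N ≥ 16) = 1 − P(N ≤ 15) = 1 − Σ_{j=0}^{15} e^(−μ) μ^j/j! ≈ 0.2022.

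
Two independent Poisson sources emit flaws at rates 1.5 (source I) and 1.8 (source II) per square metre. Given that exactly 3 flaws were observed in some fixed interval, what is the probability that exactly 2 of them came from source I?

0.3381

Given the total, each event is independently from source I with probability p = λ_I/(λ_I+λ_II) = 1.5/3.3 ≈ 0.4545.
So K ~ Binomial(3, 1.5/3.3): P(K = 2) = C(3,2) · (1.5/3.3)^2 · (1.8/3.3)^1 ≈ 0.3381.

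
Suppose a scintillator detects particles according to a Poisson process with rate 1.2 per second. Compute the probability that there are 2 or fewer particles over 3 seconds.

Over the interval, μ = 1.2 × 3 = 3.6 (3 seconds).
P(N ≤ 2) = Σ_{j=0}^{2} e^(−μ) μ^j/j! ≈ 0.3027.

0.3027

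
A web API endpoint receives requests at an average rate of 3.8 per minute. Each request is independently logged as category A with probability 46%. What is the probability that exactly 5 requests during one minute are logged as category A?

Thinning: the requests that are logged as category A themselves form a Poisson process with rate 0.46 × 3.8 = 1.748 per minute.
So μ = 1.748.
P(N = 5) = e^(−1.748) · 1.748^5/5! ≈ 0.0237.

0.0237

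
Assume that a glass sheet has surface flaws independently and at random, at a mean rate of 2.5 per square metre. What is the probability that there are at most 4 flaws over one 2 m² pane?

0.4405

Over the interval, μ = 2.5 × 2 = 5 (a 2 m² pane = 2 square metres).
P(N ≤ 4) = Σ_{j=0}^{4} e^(−μ) μ^j/j! ≈ 0.4405.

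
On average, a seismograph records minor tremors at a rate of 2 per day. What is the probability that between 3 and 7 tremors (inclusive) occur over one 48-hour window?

Over the interval, μ = 2 × 2 = 4 (a 48-hour window = 2 days).
P(3 ≤ N ≤ 7) = Σ_{j=3}^{7} e^(−4) · 4^j/j! ≈ 0.7108.

0.7108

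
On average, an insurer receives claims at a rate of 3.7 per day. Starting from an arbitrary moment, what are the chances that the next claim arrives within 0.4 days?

0.7724

Inter-arrival times are exponential with rate λ = 3.7 per day.
P(T ≤ 0.4) = 1 − e^(−λt) = 1 − e^(−3.7 × 0.4) = 1 − e^(−1.48) ≈ 0.7724.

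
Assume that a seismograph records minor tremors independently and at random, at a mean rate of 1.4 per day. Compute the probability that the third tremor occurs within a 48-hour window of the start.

Over the interval, μ = 1.4 × 2 = 2.8 (a 48-hour window = 2 days).
The third arrival falls in the interval iff at least 3 events occur there: P(S_3 ≤ t) = P(N ≥ 3) = 1 − P(N ≤ 2) ≈ 0.5305.

0.5305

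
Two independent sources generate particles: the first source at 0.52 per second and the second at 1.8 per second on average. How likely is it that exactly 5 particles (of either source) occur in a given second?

0.0550

Independent Poisson processes superpose: combined rate λ = 0.52 + 1.8 = 2.32 per second.
So μ = 2.32.
P(N = 5) = e^(−2.32) · 2.32^5/5! ≈ 0.0550.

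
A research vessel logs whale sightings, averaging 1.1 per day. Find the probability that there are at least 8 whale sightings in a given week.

Over the interval, μ = 1.1 × 7 = 7.7 (a week = 7 days).
P(N ≥ 8) = 1 − P(N ≤ 7) = 1 − Σ_{j=0}^{7} e^(−μ) μ^j/j! ≈ 0.5044.

0.5044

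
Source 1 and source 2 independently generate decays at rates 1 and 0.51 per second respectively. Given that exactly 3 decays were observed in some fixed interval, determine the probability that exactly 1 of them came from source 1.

0.2266

Given the total, each event is independently from source 1 with probability p = λ_1/(λ_1+λ_2) = 1/1.51 ≈ 0.6623.
So K ~ Binomial(3, 1/1.51): P(K = 1) = C(3,1) · (1/1.51)^1 · (0.51/1.51)^2 ≈ 0.2266.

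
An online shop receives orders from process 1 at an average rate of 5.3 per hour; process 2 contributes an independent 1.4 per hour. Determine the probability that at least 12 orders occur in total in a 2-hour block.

0.6861

Independent Poisson processes superpose: combined rate λ = 5.3 + 1.4 = 6.7 per hour.
Over the interval, μ = 6.7 × 2 = 13.4 (a 2-hour block = 2 hours).
P(N ≥ 12) = 1 − P(N ≤ 11) ≈ 0.6861.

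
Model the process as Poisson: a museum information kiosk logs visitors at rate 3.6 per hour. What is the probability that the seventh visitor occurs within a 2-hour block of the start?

Over the interval, μ = 3.6 × 2 = 7.2 (a 2-hour block = 2 hours).
The seventh arrival falls in the interval iff at least 7 events occur there: P(S_7 ≤ t) = P(N ≥ 7) = 1 − P(N ≤ 6) ≈ 0.5796.

0.5796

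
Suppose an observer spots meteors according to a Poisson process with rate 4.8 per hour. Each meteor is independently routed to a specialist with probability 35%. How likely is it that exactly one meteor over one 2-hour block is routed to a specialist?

0.1167

Thinning: the meteors that are routed to a specialist themselves form a Poisson process with rate 0.35 × 4.8 = 1.68 per hour.
Over the interval, μ = 1.68 × 2 = 3.36 (a 2-hour block = 2 hours).
P(N = 1) = e^(−3.36) · 3.36^1/1! ≈ 0.1167.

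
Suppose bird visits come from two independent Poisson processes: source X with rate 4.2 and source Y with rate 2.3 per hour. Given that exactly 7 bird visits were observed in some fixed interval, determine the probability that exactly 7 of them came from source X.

Given the total, each event is independently from source X with probability p = λ_X/(λ_X+λ_Y) = 4.2/6.5 ≈ 0.6462.
So K ~ Binomial(7, 4.2/6.5): P(K = 7) = C(7,7) · (4.2/6.5)^7 · (2.3/6.5)^0 ≈ 0.0470.

0.0470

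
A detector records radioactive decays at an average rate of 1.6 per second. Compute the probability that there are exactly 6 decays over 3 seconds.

Over the interval, μ = 1.6 × 3 = 4.8 (3 seconds).
P(N = 6) = e^(−μ) μ^6/6! = e^(−4.8) · 4.8^6/720 ≈ 0.1398.

0.1398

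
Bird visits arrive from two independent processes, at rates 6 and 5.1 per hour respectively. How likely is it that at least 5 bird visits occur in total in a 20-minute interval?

0.3128

Independent Poisson processes superpose: combined rate λ = 6 + 5.1 = 11.1 per hour.
Over the interval, μ = 11.1 × 1/3 = 3.7 (a 20-minute interval = 1/3 hours).
P(N ≥ 5) = 1 − P(N ≤ 4) ≈ 0.3128.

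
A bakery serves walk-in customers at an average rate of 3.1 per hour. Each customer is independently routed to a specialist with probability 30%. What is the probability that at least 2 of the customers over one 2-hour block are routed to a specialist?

Thinning: the customers that are routed to a specialist themselves form a Poisson process with rate 0.3 × 3.1 = 0.93 per hour.
Over the interval, μ = 0.93 × 2 = 1.86 (a 2-hour block = 2 hours).
P(N ≥ 2) = 1 − P(N ≤ 1) ≈ 0.5548.

0.5548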